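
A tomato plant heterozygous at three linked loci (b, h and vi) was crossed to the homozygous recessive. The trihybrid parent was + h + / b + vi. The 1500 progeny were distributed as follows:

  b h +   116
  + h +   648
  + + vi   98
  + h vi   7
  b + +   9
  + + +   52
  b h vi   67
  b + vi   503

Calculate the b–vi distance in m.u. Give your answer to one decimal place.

The two rarest classes, + h vi and b + +, are the double crossovers. Comparing them with the parentals, only the vi allele has switched, so vi is the middle locus and the order is h – vi – b.
Crossovers in the vi–b interval produce the single-crossover classes b h + and + + vi (116 + 98 = 214) plus the double crossovers (16).
RF(vi–b) = (214 + 16) / 1500 = 230/1500 = 0.1533 → 15.3 m.u.

15.3 m.u.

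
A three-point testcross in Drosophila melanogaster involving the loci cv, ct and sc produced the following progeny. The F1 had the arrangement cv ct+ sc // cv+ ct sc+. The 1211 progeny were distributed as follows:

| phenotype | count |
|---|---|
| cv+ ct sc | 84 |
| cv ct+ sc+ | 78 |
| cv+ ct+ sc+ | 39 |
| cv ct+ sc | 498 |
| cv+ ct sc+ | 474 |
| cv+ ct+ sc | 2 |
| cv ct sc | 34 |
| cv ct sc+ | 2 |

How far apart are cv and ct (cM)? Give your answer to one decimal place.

The two rarest classes, cv+ ct+ sc and cv ct sc+, are the double crossovers. Comparing them with the parentals, only the cv allele has switched, so cv is the middle locus and the order is sc – cv – ct.
Crossovers in the cv–ct interval produce the single-crossover classes cv ct sc and cv+ ct+ sc+ (34 + 39 = 73) plus the double crossovers (4).
RF(cv–ct) = (73 + 4) / 1211 = 77/1211 = 0.0636 → 6.4 cM.

6.4 cM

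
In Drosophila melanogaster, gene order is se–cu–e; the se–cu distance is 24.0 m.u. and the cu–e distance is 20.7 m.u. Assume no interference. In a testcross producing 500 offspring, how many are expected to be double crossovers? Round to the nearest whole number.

Map distances give recombination frequencies of 0.240 and 0.207 for the two intervals.
With no interference, expected double-crossover frequency = 0.240 × 0.207 = 0.04968.
Expected number = 0.04968 × 500 = 24.84 ≈ 25.

25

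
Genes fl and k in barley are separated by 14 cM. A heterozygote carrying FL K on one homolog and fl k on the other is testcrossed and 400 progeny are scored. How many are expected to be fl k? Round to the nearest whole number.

172

A map distance of 14 cM corresponds to a recombination frequency of 0.140.
The F1 is FL K / fl k, so fl k is a parental gamete class with expected frequency (1 − r)/2 = 0.860/2 = 0.4300.
Expected number = 0.4300 × 400 = 172.00 ≈ 172.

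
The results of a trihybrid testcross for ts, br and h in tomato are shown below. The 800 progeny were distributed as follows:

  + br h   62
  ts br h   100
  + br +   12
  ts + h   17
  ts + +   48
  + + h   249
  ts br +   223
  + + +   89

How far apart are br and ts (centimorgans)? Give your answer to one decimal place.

17.4 centimorgans

The two most frequent reciprocal classes, ts br + and + + h, are the parental types, so the F1 was ts br + / + + h.
The two rarest classes, + br + and ts + h, are the double crossovers. Comparing them with the parentals, only the ts allele has switched, so ts is the middle locus and the order is br – ts – h.
Crossovers in the br–ts interval produce the single-crossover classes ts + + and + br h (48 + 62 = 110) plus the double crossovers (29).
RF(br–ts) = (110 + 29) / 800 = 139/800 = 0.1737 → 17.4 centimorgans.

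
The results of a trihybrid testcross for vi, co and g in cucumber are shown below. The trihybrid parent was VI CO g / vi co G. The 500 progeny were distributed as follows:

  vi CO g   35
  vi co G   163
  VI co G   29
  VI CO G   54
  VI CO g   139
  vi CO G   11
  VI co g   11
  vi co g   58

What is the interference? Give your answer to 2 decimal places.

The two rarest classes, VI co g and vi CO G, are the double crossovers. Comparing them with the parentals, only the co allele has switched, so co is the middle locus and the order is g – co – vi.
g–co: (112 + 22)/500 = 0.2680; co–vi: (64 + 22)/500 = 0.1720.
Expected DCO frequency = 0.2680 × 0.1720 ≈ 0.04610; observed = 22/500 ≈ 0.04400.
Coefficient of coincidence = 0.04400/0.04610 ≈ 0.95; interference = 1 − 0.95 = 0.05.

0.05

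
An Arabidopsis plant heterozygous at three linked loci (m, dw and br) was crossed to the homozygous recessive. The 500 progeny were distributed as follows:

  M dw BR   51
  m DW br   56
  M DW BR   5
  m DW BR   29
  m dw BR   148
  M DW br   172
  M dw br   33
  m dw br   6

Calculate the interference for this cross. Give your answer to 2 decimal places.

0.36

The two most frequent reciprocal classes, m dw BR and M DW br, are the parental types, so the F1 was m dw BR / M DW br.
The two rarest classes, m dw br and M DW BR, are the double crossovers. Comparing them with the parentals, only the br allele has switched, so br is the middle locus and the order is dw – br – m.
dw–br: (62 + 11)/500 = 0.1460; br–m: (107 + 11)/500 = 0.2360.
Expected DCO frequency = 0.1460 × 0.2360 ≈ 0.03446; observed = 11/500 ≈ 0.02200.
Coefficient of coincidence = 0.02200/0.03446 ≈ 0.64; interference = 1 − 0.64 = 0.36.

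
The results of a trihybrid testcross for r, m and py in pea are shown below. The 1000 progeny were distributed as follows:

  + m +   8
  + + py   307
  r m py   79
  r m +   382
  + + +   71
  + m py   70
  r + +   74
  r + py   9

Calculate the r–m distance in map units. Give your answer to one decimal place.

The two most frequent reciprocal classes, r m + and + + py, are the parental types, so the F1 was r m + / + + py.
The two rarest classes, + m + and r + py, are the double crossovers. Comparing them with the parentals, only the r allele has switched, so r is the middle locus and the order is m – r – py.
Crossovers in the m–r interval produce the single-crossover classes r + + and + m py (74 + 70 = 144) plus the double crossovers (17).
RF(m–r) = (144 + 17) / 1000 = 161/1000 = 0.1610 → 16.1 map units.

16.1 map units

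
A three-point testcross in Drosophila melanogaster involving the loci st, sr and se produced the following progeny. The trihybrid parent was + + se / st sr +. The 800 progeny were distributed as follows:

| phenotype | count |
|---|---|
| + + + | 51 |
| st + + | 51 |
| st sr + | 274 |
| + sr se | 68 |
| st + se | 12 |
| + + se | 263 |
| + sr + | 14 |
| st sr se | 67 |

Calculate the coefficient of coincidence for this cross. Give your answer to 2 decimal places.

The two rarest classes, st + se and + sr +, are the double crossovers. Comparing them with the parentals, only the st allele has switched, so st is the middle locus and the order is sr – st – se.
sr–st: (119 + 26)/800 = 0.1812; st–se: (118 + 26)/800 = 0.1800.
Expected DCO frequency = 0.1812 × 0.1800 ≈ 0.03262; observed = 26/800 ≈ 0.03250.
Coefficient of coincidence = 0.03250/0.03262 ≈ 1.00.

1.00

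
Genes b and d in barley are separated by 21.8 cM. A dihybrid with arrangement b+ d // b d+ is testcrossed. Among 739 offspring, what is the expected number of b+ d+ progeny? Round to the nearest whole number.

A map distance of 21.8 cM corresponds to a recombination frequency of 0.218.
The F1 is b+ d / b d+, so b+ d+ is a recombinant gamete class with expected frequency r/2 = 0.218/2 = 0.1090.
Expected number = 0.1090 × 739 = 80.55 ≈ 81.

81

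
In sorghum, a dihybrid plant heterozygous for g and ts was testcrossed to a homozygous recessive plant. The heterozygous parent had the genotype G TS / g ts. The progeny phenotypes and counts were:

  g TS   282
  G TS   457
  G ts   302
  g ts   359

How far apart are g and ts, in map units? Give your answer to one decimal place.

41.7 map units

The recombinant classes are G ts and g TS: 302 + 282 = 584.
Recombination frequency = 584/1400 = 0.4171 ≈ 41.7%, i.e. 41.7 map units.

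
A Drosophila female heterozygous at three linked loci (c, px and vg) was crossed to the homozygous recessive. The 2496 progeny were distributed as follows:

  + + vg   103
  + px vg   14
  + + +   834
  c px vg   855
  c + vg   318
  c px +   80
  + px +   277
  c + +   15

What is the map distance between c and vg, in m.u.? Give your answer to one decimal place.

The two most frequent reciprocal classes, c px vg and + + +, are the parental types, so the F1 was c px vg / + + +.
The two rarest classes, + px vg and c + +, are the double crossovers. Comparing them with the parentals, only the c allele has switched, so c is the middle locus and the order is px – c – vg.
Crossovers in the c–vg interval produce the single-crossover classes c px + and + + vg (80 + 103 = 183) plus the double crossovers (29).
RF(c–vg) = (183 + 29) / 2496 = 212/2496 = 0.0849 → 8.5 m.u.

8.5 m.u.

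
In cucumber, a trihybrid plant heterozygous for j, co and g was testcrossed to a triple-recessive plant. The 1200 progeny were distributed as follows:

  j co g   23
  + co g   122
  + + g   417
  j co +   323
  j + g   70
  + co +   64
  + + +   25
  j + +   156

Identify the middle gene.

g

The two most frequent reciprocal classes, j co + and + + g, are the parental types, so the F1 was j co + / + + g.
The two rarest classes, j co g and + + +, are the double crossovers. Comparing them with the parentals, only the g allele has switched, so g is the middle locus and the order is j – g – co.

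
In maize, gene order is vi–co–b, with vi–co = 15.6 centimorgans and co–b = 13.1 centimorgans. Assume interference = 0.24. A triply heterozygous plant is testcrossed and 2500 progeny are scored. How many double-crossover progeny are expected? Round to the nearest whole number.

Map distances give recombination frequencies of 0.156 and 0.131 for the two intervals.
With interference 0.24 (so coincidence = 0.76), expected double-crossover frequency = 0.156 × 0.131 × 0.76 = 0.01553.
Expected number = 0.01553 × 2500 = 38.83 ≈ 39.

39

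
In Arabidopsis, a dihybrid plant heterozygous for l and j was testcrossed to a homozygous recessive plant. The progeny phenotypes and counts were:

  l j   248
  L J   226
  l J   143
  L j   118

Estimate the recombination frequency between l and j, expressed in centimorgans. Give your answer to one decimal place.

The two most frequent classes, L J (226) and l j (248), are the parental types, so the F1 was L J / l j.
The recombinant classes are L j and l J: 118 + 143 = 261.
Recombination frequency = 261/735 = 0.3551 ≈ 35.5%, i.e. 35.5 centimorgans.

35.5 centimorgans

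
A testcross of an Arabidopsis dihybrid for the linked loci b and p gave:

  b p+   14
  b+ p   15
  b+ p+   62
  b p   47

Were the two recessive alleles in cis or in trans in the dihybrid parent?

cis

The two most frequent classes are b+ p+ (62) and b p (47); these are the parental (non-recombinant) types.
So the F1 carried b+ p+ on one chromosome and b p on the other — the recessive alleles are on the same chromosome (cis / coupling).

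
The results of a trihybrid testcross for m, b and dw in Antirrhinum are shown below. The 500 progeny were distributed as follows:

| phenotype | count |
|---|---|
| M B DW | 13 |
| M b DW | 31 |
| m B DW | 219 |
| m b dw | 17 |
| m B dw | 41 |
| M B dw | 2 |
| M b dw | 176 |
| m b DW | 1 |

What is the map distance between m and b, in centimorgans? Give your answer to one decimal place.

6.6 centimorgans

The two most frequent reciprocal classes, M b dw and m B DW, are the parental types, so the F1 was M b dw / m B DW.
The two rarest classes, M B dw and m b DW, are the double crossovers. Comparing them with the parentals, only the b allele has switched, so b is the middle locus and the order is dw – b – m.
Crossovers in the b–m interval produce the single-crossover classes m b dw and M B DW (17 + 13 = 30) plus the double crossovers (3).
RF(b–m) = (30 + 3) / 500 = 33/500 = 0.0660 → 6.6 centimorgans.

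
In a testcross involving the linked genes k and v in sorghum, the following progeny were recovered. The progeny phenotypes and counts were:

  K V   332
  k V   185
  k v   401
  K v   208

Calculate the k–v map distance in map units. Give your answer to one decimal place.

The two most frequent classes, K V (332) and k v (401), are the parental types, so the F1 was K V / k v.
The recombinant classes are K v and k V: 208 + 185 = 393.
Recombination frequency = 393/1126 = 0.3490 ≈ 34.9%, i.e. 34.9 map units.

34.9 map units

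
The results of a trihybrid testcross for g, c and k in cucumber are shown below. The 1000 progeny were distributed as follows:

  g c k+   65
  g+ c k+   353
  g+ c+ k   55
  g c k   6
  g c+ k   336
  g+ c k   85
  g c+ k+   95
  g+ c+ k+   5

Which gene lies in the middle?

The two most frequent reciprocal classes, g+ c k+ and g c+ k, are the parental types, so the F1 was g+ c k+ / g c+ k.
The two rarest classes, g+ c+ k+ and g c k, are the double crossovers. Comparing them with the parentals, only the c allele has switched, so c is the middle locus and the order is k – c – g.

c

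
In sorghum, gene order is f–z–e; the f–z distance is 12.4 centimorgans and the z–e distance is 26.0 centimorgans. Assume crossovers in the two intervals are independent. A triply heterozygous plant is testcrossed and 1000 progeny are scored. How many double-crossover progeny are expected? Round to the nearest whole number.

32

Map distances give recombination frequencies of 0.124 and 0.260 for the two intervals.
With no interference, expected double-crossover frequency = 0.124 × 0.260 = 0.03224.
Expected number = 0.03224 × 1000 = 32.24 ≈ 32.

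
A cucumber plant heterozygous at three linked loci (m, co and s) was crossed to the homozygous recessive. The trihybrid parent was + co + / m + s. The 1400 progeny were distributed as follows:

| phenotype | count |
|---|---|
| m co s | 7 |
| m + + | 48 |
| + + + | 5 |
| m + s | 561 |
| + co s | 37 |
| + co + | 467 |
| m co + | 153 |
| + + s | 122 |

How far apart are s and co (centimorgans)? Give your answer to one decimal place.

6.9 centimorgans

The two rarest classes, + + + and m co s, are the double crossovers. Comparing them with the parentals, only the co allele has switched, so co is the middle locus and the order is m – co – s.
Crossovers in the co–s interval produce the single-crossover classes + co s and m + + (37 + 48 = 85) plus the double crossovers (12).
RF(co–s) = (85 + 12) / 1400 = 97/1400 = 0.0693 → 6.9 centimorgans.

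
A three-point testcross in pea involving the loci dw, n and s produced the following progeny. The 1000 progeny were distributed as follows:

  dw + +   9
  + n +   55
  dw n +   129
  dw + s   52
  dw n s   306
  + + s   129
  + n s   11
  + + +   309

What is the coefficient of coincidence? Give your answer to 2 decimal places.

The two most frequent reciprocal classes, + + + and dw n s, are the parental types, so the F1 was + + + / dw n s.
The two rarest classes, dw + + and + n s, are the double crossovers. Comparing them with the parentals, only the dw allele has switched, so dw is the middle locus and the order is s – dw – n.
s–dw: (258 + 20)/1000 = 0.2780; dw–n: (107 + 20)/1000 = 0.1270.
Expected DCO frequency = 0.2780 × 0.1270 ≈ 0.03531; observed = 20/1000 ≈ 0.02000.
Coefficient of coincidence = 0.02000/0.03531 ≈ 0.57.

0.57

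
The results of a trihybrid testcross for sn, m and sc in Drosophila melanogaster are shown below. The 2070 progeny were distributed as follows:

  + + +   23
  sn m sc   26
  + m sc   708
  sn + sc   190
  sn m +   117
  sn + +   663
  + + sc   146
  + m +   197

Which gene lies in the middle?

The two most frequent reciprocal classes, sn + + and + m sc, are the parental types, so the F1 was sn + + / + m sc.
The two rarest classes, + + + and sn m sc, are the double crossovers. Comparing them with the parentals, only the sn allele has switched, so sn is the middle locus and the order is sc – sn – m.

sn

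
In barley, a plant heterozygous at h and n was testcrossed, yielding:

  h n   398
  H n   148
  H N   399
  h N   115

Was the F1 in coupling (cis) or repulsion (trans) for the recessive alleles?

The two most frequent classes are H N (399) and h n (398); these are the parental (non-recombinant) types.
So the F1 carried H N on one chromosome and h n on the other — the recessive alleles are on the same chromosome (cis / coupling).

cis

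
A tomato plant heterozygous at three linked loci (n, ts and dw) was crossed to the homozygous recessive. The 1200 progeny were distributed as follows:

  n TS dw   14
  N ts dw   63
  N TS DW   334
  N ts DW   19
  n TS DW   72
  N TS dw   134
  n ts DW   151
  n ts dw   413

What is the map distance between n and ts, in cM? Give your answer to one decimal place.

14.0 cM

The two most frequent reciprocal classes, N TS DW and n ts dw, are the parental types, so the F1 was N TS DW / n ts dw.
The two rarest classes, N ts DW and n TS dw, are the double crossovers. Comparing them with the parentals, only the ts allele has switched, so ts is the middle locus and the order is dw – ts – n.
Crossovers in the ts–n interval produce the single-crossover classes n TS DW and N ts dw (72 + 63 = 135) plus the double crossovers (33).
RF(ts–n) = (135 + 33) / 1200 = 168/1200 = 0.1400 → 14.0 cM.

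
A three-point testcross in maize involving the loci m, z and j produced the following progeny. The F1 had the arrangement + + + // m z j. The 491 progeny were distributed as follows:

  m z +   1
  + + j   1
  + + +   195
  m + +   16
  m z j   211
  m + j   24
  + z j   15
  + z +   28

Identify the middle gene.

The two rarest classes, + + j and m z +, are the double crossovers. Comparing them with the parentals, only the j allele has switched, so j is the middle locus and the order is m – j – z.

j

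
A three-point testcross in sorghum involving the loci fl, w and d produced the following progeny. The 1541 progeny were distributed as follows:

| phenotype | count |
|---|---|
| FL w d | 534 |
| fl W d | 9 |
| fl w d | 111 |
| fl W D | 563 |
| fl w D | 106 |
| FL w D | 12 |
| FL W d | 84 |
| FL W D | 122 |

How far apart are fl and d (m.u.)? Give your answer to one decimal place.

16.5 m.u.

The two most frequent reciprocal classes, fl W D and FL w d, are the parental types, so the F1 was fl W D / FL w d.
The two rarest classes, fl W d and FL w D, are the double crossovers. Comparing them with the parentals, only the d allele has switched, so d is the middle locus and the order is fl – d – w.
Crossovers in the fl–d interval produce the single-crossover classes FL W D and fl w d (122 + 111 = 233) plus the double crossovers (21).
RF(fl–d) = (233 + 21) / 1541 = 254/1541 = 0.1648 → 16.5 m.u.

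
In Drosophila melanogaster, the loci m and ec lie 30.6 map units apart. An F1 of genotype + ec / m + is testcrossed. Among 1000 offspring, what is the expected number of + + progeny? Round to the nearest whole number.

153

A map distance of 30.6 map units corresponds to a recombination frequency of 0.306.
The F1 is + ec / m +, so + + is a recombinant gamete class with expected frequency r/2 = 0.306/2 = 0.1530.
Expected number = 0.1530 × 1000 = 153.00 ≈ 153.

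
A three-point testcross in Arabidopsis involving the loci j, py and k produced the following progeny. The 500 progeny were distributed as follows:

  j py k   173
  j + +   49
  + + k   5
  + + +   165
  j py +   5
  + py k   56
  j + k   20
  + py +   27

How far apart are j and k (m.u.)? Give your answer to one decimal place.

23.0 m.u.

The two most frequent reciprocal classes, j py k and + + +, are the parental types, so the F1 was j py k / + + +.
The two rarest classes, j py + and + + k, are the double crossovers. Comparing them with the parentals, only the k allele has switched, so k is the middle locus and the order is py – k – j.
Crossovers in the k–j interval produce the single-crossover classes + py k and j + + (56 + 49 = 105) plus the double crossovers (10).
RF(k–j) = (105 + 10) / 500 = 115/500 = 0.2300 → 23.0 m.u.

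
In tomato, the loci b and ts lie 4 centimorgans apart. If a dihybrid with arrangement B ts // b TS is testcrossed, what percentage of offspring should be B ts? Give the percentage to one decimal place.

A map distance of 4 centimorgans corresponds to a recombination frequency of 0.040.
The F1 is B ts / b TS, so B ts is a parental gamete class with expected frequency (1 − r)/2 = 0.960/2 = 0.4800.
That is 0.4800 = 48.0% of the progeny.

48.0%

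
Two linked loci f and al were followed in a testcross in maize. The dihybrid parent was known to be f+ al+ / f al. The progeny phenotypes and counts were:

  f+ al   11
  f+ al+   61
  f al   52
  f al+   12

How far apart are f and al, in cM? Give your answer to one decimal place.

The recombinant classes are f+ al and f al+: 11 + 12 = 23.
Recombination frequency = 23/136 = 0.1691 ≈ 16.9%, i.e. 16.9 cM.

16.9 cM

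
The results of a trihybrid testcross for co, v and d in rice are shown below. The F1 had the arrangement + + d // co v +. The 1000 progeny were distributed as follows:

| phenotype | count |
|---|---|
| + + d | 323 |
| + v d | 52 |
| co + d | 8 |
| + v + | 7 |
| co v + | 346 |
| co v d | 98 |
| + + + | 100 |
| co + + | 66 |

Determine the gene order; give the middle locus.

co

The two rarest classes, co + d and + v +, are the double crossovers. Comparing them with the parentals, only the co allele has switched, so co is the middle locus and the order is d – co – v.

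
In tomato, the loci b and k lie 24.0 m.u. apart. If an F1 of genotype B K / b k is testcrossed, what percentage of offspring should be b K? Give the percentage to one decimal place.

A map distance of 24.0 m.u. corresponds to a recombination frequency of 0.240.
The F1 is B K / b k, so b K is a recombinant gamete class with expected frequency r/2 = 0.240/2 = 0.1200.
That is 0.1200 = 12.0% of the progeny.

12.0%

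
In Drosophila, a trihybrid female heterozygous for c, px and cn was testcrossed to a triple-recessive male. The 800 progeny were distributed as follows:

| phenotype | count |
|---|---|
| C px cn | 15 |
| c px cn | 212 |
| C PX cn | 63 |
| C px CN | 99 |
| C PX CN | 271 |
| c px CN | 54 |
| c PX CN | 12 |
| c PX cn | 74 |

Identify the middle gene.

The two most frequent reciprocal classes, C PX CN and c px cn, are the parental types, so the F1 was C PX CN / c px cn.
The two rarest classes, c PX CN and C px cn, are the double crossovers. Comparing them with the parentals, only the c allele has switched, so c is the middle locus and the order is cn – c – px.

c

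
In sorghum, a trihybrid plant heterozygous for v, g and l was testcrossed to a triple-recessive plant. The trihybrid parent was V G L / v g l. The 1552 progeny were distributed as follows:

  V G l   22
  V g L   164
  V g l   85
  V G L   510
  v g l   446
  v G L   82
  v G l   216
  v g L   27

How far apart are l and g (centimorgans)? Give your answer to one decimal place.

The two rarest classes, V G l and v g L, are the double crossovers. Comparing them with the parentals, only the l allele has switched, so l is the middle locus and the order is v – l – g.
Crossovers in the l–g interval produce the single-crossover classes V g L and v G l (164 + 216 = 380) plus the double crossovers (49).
RF(l–g) = (380 + 49) / 1552 = 429/1552 = 0.2764 → 27.6 centimorgans.

27.6 centimorgans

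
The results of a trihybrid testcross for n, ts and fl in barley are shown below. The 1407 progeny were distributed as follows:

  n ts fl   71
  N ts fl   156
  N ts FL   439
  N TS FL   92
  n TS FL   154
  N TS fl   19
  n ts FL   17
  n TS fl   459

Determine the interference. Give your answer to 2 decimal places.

The two most frequent reciprocal classes, N ts FL and n TS fl, are the parental types, so the F1 was N ts FL / n TS fl.
The two rarest classes, n ts FL and N TS fl, are the double crossovers. Comparing them with the parentals, only the n allele has switched, so n is the middle locus and the order is fl – n – ts.
fl–n: (310 + 36)/1407 = 0.2459; n–ts: (163 + 36)/1407 = 0.1414.
Expected DCO frequency = 0.2459 × 0.1414 ≈ 0.03477; observed = 36/1407 ≈ 0.02559.
Coefficient of coincidence = 0.02559/0.03477 ≈ 0.74; interference = 1 − 0.74 = 0.26.

0.26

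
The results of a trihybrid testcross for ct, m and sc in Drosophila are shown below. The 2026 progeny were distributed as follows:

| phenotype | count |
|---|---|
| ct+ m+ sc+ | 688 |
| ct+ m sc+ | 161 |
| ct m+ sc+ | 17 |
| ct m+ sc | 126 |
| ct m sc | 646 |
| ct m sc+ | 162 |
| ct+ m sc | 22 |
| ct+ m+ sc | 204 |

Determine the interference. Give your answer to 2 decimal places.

The two most frequent reciprocal classes, ct+ m+ sc+ and ct m sc, are the parental types, so the F1 was ct+ m+ sc+ / ct m sc.
The two rarest classes, ct m+ sc+ and ct+ m sc, are the double crossovers. Comparing them with the parentals, only the ct allele has switched, so ct is the middle locus and the order is sc – ct – m.
sc–ct: (366 + 39)/2026 = 0.1999; ct–m: (287 + 39)/2026 = 0.1609.
Expected DCO frequency = 0.1999 × 0.1609 ≈ 0.03216; observed = 39/2026 ≈ 0.01925.
Coefficient of coincidence = 0.01925/0.03216 ≈ 0.60; interference = 1 − 0.60 = 0.40.

0.40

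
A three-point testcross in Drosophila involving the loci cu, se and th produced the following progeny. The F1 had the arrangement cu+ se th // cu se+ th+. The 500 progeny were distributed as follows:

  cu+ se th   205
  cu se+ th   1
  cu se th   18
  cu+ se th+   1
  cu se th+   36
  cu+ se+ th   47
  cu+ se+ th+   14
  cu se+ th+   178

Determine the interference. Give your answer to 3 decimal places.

The two rarest classes, cu+ se th+ and cu se+ th, are the double crossovers. Comparing them with the parentals, only the th allele has switched, so th is the middle locus and the order is se – th – cu.
se–th: (83 + 2)/500 = 0.1700; th–cu: (32 + 2)/500 = 0.0680.
Expected DCO frequency = 0.1700 × 0.0680 ≈ 0.01156; observed = 2/500 ≈ 0.00400.
Coefficient of coincidence = 0.00400/0.01156 ≈ 0.346; interference = 1 − 0.346 = 0.654.

0.654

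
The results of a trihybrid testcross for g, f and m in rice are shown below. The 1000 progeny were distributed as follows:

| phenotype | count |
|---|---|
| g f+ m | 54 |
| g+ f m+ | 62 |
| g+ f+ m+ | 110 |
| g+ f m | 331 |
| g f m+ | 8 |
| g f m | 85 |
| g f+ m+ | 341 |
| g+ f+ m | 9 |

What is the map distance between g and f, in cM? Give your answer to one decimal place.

The two most frequent reciprocal classes, g+ f m and g f+ m+, are the parental types, so the F1 was g+ f m / g f+ m+.
The two rarest classes, g+ f+ m and g f m+, are the double crossovers. Comparing them with the parentals, only the f allele has switched, so f is the middle locus and the order is m – f – g.
Crossovers in the f–g interval produce the single-crossover classes g f m and g+ f+ m+ (85 + 110 = 195) plus the double crossovers (17).
RF(f–g) = (195 + 17) / 1000 = 212/1000 = 0.2120 → 21.2 cM.

21.2 cM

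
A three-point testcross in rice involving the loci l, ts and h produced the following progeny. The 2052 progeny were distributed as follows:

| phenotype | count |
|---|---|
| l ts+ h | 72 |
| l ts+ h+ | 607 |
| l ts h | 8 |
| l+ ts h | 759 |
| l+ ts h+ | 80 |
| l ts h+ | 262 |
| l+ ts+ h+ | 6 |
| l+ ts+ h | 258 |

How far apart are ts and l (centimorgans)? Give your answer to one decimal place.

26.0 centimorgans

The two most frequent reciprocal classes, l+ ts h and l ts+ h+, are the parental types, so the F1 was l+ ts h / l ts+ h+.
The two rarest classes, l ts h and l+ ts+ h+, are the double crossovers. Comparing them with the parentals, only the l allele has switched, so l is the middle locus and the order is h – l – ts.
Crossovers in the l–ts interval produce the single-crossover classes l+ ts+ h and l ts h+ (258 + 262 = 520) plus the double crossovers (14).
RF(l–ts) = (520 + 14) / 2052 = 534/2052 = 0.2602 → 26.0 centimorgans.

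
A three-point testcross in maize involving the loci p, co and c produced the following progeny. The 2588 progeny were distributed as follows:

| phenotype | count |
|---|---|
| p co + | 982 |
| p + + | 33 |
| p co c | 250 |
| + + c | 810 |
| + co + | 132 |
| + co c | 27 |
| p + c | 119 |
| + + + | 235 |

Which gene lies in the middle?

co

The two most frequent reciprocal classes, + + c and p co +, are the parental types, so the F1 was + + c / p co +.
The two rarest classes, + co c and p + +, are the double crossovers. Comparing them with the parentals, only the co allele has switched, so co is the middle locus and the order is p – co – c.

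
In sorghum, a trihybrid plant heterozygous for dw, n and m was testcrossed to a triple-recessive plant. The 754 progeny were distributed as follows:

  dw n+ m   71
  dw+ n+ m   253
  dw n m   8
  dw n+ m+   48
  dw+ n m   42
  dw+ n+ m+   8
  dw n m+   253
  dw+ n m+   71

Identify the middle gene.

The two most frequent reciprocal classes, dw n m+ and dw+ n+ m, are the parental types, so the F1 was dw n m+ / dw+ n+ m.
The two rarest classes, dw n m and dw+ n+ m+, are the double crossovers. Comparing them with the parentals, only the m allele has switched, so m is the middle locus and the order is n – m – dw.

m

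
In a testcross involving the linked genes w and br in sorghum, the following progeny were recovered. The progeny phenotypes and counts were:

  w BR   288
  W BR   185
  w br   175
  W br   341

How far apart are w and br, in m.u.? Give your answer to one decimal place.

The two most frequent classes, W br (341) and w BR (288), are the parental types, so the F1 was W br / w BR.
The recombinant classes are W BR and w br: 185 + 175 = 360.
Recombination frequency = 360/989 = 0.3640 ≈ 36.4%, i.e. 36.4 m.u.

36.4 m.u.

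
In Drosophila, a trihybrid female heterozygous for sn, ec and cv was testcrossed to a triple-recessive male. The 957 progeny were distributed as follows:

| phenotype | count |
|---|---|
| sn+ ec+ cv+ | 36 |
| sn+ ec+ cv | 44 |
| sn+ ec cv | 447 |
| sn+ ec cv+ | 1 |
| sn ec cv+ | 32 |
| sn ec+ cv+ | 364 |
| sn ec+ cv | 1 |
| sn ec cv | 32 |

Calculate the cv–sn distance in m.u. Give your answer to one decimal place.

7.3 m.u.

The two most frequent reciprocal classes, sn+ ec cv and sn ec+ cv+, are the parental types, so the F1 was sn+ ec cv / sn ec+ cv+.
The two rarest classes, sn+ ec cv+ and sn ec+ cv, are the double crossovers. Comparing them with the parentals, only the cv allele has switched, so cv is the middle locus and the order is ec – cv – sn.
Crossovers in the cv–sn interval produce the single-crossover classes sn ec cv and sn+ ec+ cv+ (32 + 36 = 68) plus the double crossovers (2).
RF(cv–sn) = (68 + 2) / 957 = 70/957 = 0.0731 → 7.3 m.u.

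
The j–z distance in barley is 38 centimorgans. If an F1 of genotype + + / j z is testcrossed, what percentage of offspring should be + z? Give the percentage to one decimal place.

A map distance of 38 centimorgans corresponds to a recombination frequency of 0.380.
The F1 is + + / j z, so + z is a recombinant gamete class with expected frequency r/2 = 0.380/2 = 0.1900.
That is 0.1900 = 19.0% of the progeny.

19.0%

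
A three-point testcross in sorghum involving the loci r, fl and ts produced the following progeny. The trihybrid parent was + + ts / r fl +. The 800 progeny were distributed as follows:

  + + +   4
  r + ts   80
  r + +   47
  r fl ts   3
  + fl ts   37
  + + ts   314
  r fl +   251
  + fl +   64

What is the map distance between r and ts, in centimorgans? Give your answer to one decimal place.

The two rarest classes, + + + and r fl ts, are the double crossovers. Comparing them with the parentals, only the ts allele has switched, so ts is the middle locus and the order is fl – ts – r.
Crossovers in the ts–r interval produce the single-crossover classes r + ts and + fl + (80 + 64 = 144) plus the double crossovers (7).
RF(ts–r) = (144 + 7) / 800 = 151/800 = 0.1888 → 18.9 centimorgans.

18.9 centimorgans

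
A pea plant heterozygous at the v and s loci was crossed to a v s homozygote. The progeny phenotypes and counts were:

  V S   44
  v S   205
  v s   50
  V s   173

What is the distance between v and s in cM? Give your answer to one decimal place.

The two most frequent classes, V s (173) and v S (205), are the parental types, so the F1 was V s / v S.
The recombinant classes are V S and v s: 44 + 50 = 94.
Recombination frequency = 94/472 = 0.1992 ≈ 19.9%, i.e. 19.9 cM.

19.9 cM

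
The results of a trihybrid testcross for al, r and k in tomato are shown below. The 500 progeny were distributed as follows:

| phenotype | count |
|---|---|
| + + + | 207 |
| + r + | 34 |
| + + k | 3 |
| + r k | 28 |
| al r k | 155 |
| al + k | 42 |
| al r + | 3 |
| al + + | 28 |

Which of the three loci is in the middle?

The two most frequent reciprocal classes, al r k and + + +, are the parental types, so the F1 was al r k / + + +.
The two rarest classes, al r + and + + k, are the double crossovers. Comparing them with the parentals, only the k allele has switched, so k is the middle locus and the order is al – k – r.

k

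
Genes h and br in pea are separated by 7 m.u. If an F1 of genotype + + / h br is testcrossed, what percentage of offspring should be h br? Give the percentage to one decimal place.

46.5%

A map distance of 7 m.u. corresponds to a recombination frequency of 0.070.
The F1 is + + / h br, so h br is a parental gamete class with expected frequency (1 − r)/2 = 0.930/2 = 0.4650.
That is 0.4650 = 46.5% of the progeny.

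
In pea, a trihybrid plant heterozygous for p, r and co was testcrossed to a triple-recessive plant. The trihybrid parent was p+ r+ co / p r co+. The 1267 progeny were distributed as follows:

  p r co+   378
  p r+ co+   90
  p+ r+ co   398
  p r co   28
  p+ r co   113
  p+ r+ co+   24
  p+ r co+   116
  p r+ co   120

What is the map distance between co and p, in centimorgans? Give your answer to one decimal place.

22.7 centimorgans

The two rarest classes, p+ r+ co+ and p r co, are the double crossovers. Comparing them with the parentals, only the co allele has switched, so co is the middle locus and the order is p – co – r.
Crossovers in the p–co interval produce the single-crossover classes p r+ co and p+ r co+ (120 + 116 = 236) plus the double crossovers (52).
RF(p–co) = (236 + 52) / 1267 = 288/1267 = 0.2273 → 22.7 centimorgans.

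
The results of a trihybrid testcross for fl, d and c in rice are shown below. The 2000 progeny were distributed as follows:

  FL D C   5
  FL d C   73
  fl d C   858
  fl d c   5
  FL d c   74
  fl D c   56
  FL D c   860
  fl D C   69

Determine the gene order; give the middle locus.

The two most frequent reciprocal classes, FL D c and fl d C, are the parental types, so the F1 was FL D c / fl d C.
The two rarest classes, FL D C and fl d c, are the double crossovers. Comparing them with the parentals, only the c allele has switched, so c is the middle locus and the order is fl – c – d.

c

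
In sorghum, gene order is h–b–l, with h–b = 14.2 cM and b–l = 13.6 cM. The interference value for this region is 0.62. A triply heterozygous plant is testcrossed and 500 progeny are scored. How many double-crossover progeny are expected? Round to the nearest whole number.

4

Map distances give recombination frequencies of 0.142 and 0.136 for the two intervals.
With interference 0.62 (so coincidence = 0.38), expected double-crossover frequency = 0.142 × 0.136 × 0.38 = 0.00734.
Expected number = 0.00734 × 500 = 3.67 ≈ 4.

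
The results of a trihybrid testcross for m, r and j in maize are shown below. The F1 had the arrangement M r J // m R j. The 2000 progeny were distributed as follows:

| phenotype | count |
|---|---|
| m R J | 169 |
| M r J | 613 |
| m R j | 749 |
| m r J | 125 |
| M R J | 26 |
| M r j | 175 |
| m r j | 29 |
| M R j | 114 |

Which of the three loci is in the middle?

The two rarest classes, M R J and m r j, are the double crossovers. Comparing them with the parentals, only the r allele has switched, so r is the middle locus and the order is j – r – m.

r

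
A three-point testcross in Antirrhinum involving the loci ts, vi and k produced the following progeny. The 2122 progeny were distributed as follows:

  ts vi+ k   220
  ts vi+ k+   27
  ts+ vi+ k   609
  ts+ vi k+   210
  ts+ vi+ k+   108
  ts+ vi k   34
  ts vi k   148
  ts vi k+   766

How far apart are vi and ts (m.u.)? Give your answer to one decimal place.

The two most frequent reciprocal classes, ts+ vi+ k and ts vi k+, are the parental types, so the F1 was ts+ vi+ k / ts vi k+.
The two rarest classes, ts+ vi k and ts vi+ k+, are the double crossovers. Comparing them with the parentals, only the vi allele has switched, so vi is the middle locus and the order is k – vi – ts.
Crossovers in the vi–ts interval produce the single-crossover classes ts vi+ k and ts+ vi k+ (220 + 210 = 430) plus the double crossovers (61).
RF(vi–ts) = (430 + 61) / 2122 = 491/2122 = 0.2314 → 23.1 m.u.

23.1 m.u.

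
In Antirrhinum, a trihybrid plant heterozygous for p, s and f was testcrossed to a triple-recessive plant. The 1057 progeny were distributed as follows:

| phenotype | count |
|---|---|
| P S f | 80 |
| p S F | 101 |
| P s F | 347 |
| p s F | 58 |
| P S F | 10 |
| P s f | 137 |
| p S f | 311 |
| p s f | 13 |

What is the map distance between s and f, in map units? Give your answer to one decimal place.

24.7 map units

The two most frequent reciprocal classes, P s F and p S f, are the parental types, so the F1 was P s F / p S f.
The two rarest classes, P S F and p s f, are the double crossovers. Comparing them with the parentals, only the s allele has switched, so s is the middle locus and the order is f – s – p.
Crossovers in the f–s interval produce the single-crossover classes P s f and p S F (137 + 101 = 238) plus the double crossovers (23).
RF(f–s) = (238 + 23) / 1057 = 261/1057 = 0.2469 → 24.7 map units.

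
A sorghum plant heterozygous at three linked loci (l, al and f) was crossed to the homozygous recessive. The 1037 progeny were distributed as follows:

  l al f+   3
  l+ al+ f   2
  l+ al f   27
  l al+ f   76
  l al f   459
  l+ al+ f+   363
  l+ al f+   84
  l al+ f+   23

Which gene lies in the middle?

f

The two most frequent reciprocal classes, l+ al+ f+ and l al f, are the parental types, so the F1 was l+ al+ f+ / l al f.
The two rarest classes, l+ al+ f and l al f+, are the double crossovers. Comparing them with the parentals, only the f allele has switched, so f is the middle locus and the order is al – f – l.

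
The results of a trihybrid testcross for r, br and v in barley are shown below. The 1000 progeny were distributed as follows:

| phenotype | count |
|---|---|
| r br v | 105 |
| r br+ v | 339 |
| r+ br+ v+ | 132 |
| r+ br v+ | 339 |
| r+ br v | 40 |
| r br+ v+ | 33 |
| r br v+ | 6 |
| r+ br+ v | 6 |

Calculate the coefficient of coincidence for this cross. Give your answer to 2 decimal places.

The two most frequent reciprocal classes, r br+ v and r+ br v+, are the parental types, so the F1 was r br+ v / r+ br v+.
The two rarest classes, r+ br+ v and r br v+, are the double crossovers. Comparing them with the parentals, only the r allele has switched, so r is the middle locus and the order is br – r – v.
br–r: (237 + 12)/1000 = 0.2490; r–v: (73 + 12)/1000 = 0.0850.
Expected DCO frequency = 0.2490 × 0.0850 ≈ 0.02116; observed = 12/1000 ≈ 0.01200.
Coefficient of coincidence = 0.01200/0.02116 ≈ 0.57.

0.57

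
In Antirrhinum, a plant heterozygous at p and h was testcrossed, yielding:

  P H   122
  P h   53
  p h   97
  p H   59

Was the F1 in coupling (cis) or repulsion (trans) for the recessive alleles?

The two most frequent classes are P H (122) and p h (97); these are the parental (non-recombinant) types.
So the F1 carried P H on one chromosome and p h on the other — the recessive alleles are on the same chromosome (cis / coupling).

cis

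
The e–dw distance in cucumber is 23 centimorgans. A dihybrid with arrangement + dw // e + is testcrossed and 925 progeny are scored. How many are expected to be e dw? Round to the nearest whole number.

A map distance of 23 centimorgans corresponds to a recombination frequency of 0.230.
The F1 is + dw / e +, so e dw is a recombinant gamete class with expected frequency r/2 = 0.230/2 = 0.1150.
Expected number = 0.1150 × 925 = 106.38 ≈ 106.

106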